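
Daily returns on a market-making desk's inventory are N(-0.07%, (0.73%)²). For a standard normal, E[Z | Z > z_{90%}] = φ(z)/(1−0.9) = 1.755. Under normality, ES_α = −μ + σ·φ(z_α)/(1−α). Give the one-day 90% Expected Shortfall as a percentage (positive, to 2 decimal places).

1.35%

ES = −(-0.07%) + 0.73% × 1.755 = 1.351%.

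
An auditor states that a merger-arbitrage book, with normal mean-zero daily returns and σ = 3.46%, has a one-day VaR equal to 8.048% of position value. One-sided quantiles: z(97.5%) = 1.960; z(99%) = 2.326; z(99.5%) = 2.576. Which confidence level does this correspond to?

Implied z = VaR/σ = 8.048 / 3.46 = 2.326.
This matches z(99%) = 2.326.

99%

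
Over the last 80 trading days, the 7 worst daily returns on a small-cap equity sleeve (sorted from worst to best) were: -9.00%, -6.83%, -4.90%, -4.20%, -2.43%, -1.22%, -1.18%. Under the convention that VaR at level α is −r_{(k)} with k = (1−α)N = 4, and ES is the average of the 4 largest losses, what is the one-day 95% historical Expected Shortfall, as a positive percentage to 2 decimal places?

The 4 worst returns sum to -24.93%.
ES = −(-24.93%) / 4 = 6.2325% ≈ 6.23%.

6.23%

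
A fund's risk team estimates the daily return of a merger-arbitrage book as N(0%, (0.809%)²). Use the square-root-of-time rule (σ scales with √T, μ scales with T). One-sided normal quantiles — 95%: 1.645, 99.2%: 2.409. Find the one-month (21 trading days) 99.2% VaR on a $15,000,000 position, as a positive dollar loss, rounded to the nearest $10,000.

σ_{21d} = 0.809% × √21 = 3.707%.
VaR = 2.409 × 3.707% = 8.930%.
On $15,000,000: 0.08930 × $15,000,000 = $1,339,500.

$1,340,000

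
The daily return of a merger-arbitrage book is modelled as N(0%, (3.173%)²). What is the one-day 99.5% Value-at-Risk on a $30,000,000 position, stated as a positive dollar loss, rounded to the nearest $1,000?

$2,452,000

At 99.5% one-sided, z = 2.576.
VaR = z·σ = 2.576 × 3.173% = 8.174%.
On $30,000,000: 0.08174 × $30,000,000 = $2,452,200.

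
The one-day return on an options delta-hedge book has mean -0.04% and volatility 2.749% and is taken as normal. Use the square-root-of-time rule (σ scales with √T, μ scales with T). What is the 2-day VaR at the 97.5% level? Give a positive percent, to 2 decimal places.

7.70%

At 97.5%, z = 1.960.
σ_{2d} = 2.749% × √2 = 3.888%; μ_{2d} = 2 × -0.04% = -0.080%.
VaR = −(-0.080%) + 1.960 × 3.888% = 7.700%.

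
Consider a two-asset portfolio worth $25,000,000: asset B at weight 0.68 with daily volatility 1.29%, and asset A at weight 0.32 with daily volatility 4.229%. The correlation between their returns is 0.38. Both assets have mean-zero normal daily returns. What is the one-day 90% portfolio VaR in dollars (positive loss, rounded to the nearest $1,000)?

σ_p² = 0.68²·1.29² + 0.32²·4.229² + 2·0.38·0.68·0.32·1.29·4.229 = 3.5030 (%²).
σ_p = √3.5030 = 1.872%.
At 90%, z = 1.282.
VaR = 1.282 × 1.872% = 2.400%; on $25,000,000 that is $600,000.

$600,000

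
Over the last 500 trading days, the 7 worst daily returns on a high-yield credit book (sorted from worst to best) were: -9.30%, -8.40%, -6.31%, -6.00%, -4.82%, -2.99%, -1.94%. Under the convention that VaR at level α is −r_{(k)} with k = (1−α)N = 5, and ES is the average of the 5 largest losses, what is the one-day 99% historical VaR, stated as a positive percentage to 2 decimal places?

k = 5; the 5th lowest return is -4.82%, so VaR = 4.82%.

4.82%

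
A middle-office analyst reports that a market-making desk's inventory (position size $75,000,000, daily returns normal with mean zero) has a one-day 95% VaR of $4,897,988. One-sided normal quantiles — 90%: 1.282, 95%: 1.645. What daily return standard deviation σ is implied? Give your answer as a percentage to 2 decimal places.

3.97%

VaR as a fraction: $4,897,988 / $75,000,000 = 6.531%.
σ = VaR / z = 6.531% / 1.645 = 3.970%.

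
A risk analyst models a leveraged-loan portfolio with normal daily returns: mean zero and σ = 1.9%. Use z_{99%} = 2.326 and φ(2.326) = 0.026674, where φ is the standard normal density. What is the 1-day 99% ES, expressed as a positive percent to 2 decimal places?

5.07%

Tail multiplier: φ(z)/(1−α) = 0.026674 / 0.01 = 2.667.
ES = 1.9% × 2.667 = 5.067%.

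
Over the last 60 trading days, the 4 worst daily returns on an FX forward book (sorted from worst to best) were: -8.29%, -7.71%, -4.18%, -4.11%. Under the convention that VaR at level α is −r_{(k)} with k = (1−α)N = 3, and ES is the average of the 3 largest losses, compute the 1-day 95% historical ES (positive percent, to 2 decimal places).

The 3 worst returns sum to -20.18%.
ES = −(-20.18%) / 3 = 6.7266…% ≈ 6.73%.

6.73%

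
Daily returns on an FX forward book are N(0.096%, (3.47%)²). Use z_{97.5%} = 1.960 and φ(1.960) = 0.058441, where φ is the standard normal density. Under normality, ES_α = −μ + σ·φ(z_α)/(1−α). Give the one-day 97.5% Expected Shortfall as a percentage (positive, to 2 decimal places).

Tail multiplier: φ(z)/(1−α) = 0.058441 / 0.025 = 2.338.
ES = −(0.096%) + 3.47% × 2.338 = 8.017%.

8.02%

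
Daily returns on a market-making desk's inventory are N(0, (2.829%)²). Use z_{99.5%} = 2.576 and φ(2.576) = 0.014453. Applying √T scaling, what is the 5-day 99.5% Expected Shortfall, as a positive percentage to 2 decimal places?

18.29%

σ_{5d} = 2.829% × √5 = 6.326%.
ES multiplier = φ(z)/(1−α) = 0.014453/0.005 = 2.891.
ES = 6.326% × 2.891 = 18.288%.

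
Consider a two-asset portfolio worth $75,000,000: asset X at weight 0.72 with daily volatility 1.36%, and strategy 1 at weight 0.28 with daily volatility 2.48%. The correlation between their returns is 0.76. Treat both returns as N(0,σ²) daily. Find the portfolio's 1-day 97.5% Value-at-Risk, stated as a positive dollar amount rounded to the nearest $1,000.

σ_p² = 0.72²·1.36² + 0.28²·2.48² + 2·0.76·0.72·0.28·1.36·2.48 = 2.4746 (%²).
σ_p = √2.4746 = 1.573%.
At 97.5%, z = 1.960.
VaR = 1.960 × 1.573% = 3.083%; on $75,000,000 that is $2,312,250.

$2,312,000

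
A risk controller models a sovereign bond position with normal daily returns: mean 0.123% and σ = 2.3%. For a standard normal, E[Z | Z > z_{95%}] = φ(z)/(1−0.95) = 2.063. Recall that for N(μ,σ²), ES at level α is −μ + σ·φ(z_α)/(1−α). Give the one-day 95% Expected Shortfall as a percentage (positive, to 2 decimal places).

4.62%

ES = −(0.123%) + 2.3% × 2.063 = 4.622%.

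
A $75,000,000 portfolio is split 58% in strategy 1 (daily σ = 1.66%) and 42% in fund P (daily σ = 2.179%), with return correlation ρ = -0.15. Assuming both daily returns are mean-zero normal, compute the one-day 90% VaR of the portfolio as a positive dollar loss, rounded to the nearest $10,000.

$1,180,000

σ_p² = 0.58²·1.66² + 0.42²·2.179² + 2·-0.15·0.58·0.42·1.66·2.179 = 1.5002 (%²).
σ_p = √1.5002 = 1.225%.
At 90%, z = 1.282.
VaR = 1.282 × 1.225% = 1.570%; on $75,000,000 that is $1,177,500.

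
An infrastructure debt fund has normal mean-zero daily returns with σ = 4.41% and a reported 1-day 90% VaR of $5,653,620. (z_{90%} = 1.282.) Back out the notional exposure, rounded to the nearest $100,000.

$100,000,000

VaR as a fraction of value: z·σ = 1.282 × 4.41% = 5.65362%.
Position = $5,653,620 / 0.0565362 = $100,000,000.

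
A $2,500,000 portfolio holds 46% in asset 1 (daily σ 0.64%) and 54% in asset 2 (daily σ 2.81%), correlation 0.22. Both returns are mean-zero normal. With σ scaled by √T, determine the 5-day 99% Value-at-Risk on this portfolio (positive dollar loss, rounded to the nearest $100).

$209,100

σ_p = √(0.46²·0.64² + 0.54²·2.81² + 2·0.22·0.46·0.54·0.64·2.81) = 1.608%.
σ_{5d} = 1.608% × √5 = 3.596%.
z(99%) = 2.326.
VaR = 2.326 × 3.596% = 8.364%; on $2,500,000 that is $209,100.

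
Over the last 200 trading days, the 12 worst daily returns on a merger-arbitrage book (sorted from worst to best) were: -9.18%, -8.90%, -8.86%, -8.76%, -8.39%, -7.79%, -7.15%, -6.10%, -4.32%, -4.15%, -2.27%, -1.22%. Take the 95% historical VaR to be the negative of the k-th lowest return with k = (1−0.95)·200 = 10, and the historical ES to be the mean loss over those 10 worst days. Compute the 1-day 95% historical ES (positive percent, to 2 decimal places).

7.36%

The 10 worst returns sum to -73.60%.
ES = −(-73.60%) / 10 = 7.36%.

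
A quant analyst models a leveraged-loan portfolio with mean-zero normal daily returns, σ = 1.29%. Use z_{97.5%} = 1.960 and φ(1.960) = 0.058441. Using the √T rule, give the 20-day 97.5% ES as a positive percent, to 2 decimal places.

13.49%

σ_{20d} = 1.29% × √20 = 5.769%.
ES multiplier = φ(z)/(1−α) = 0.058441/0.025 = 2.338.
ES = 5.769% × 2.338 = 13.488%.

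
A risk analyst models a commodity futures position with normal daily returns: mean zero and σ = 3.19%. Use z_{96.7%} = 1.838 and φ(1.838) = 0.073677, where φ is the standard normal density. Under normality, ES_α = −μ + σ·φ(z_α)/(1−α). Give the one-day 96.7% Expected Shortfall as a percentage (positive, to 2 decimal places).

Tail multiplier: φ(z)/(1−α) = 0.073677 / 0.033 = 2.233.
ES = 3.19% × 2.233 = 7.123%.

7.12%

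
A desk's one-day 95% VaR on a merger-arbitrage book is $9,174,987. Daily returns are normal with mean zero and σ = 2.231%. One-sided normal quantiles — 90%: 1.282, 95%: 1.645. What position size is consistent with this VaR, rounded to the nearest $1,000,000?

$250,000,000

VaR as a fraction of value: z·σ = 1.645 × 2.231% = 3.67%.
Position = $9,174,987 / 0.0367 = $249,999,986.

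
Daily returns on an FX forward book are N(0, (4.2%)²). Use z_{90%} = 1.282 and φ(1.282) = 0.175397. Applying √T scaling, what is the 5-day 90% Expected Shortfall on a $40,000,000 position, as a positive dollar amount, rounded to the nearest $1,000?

σ_{5d} = 4.2% × √5 = 9.391%.
ES multiplier = φ(z)/(1−α) = 0.175397/0.1 = 1.754.
ES = 9.391% × 1.754 = 16.472%; on $40,000,000: $6,588,800.

$6,589,000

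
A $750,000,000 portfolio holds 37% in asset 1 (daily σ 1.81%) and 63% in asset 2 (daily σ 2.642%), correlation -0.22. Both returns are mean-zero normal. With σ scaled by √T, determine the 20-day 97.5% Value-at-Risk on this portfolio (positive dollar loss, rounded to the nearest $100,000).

σ_p = √(0.37²·1.81² + 0.63²·2.642² + 2·-0.22·0.37·0.63·1.81·2.642) = 1.652%.
σ_{20d} = 1.652% × √20 = 7.388%.
z(97.5%) = 1.960.
VaR = 1.960 × 7.388% = 14.480%; on $750,000,000 that is $108,600,000.

$108,600,000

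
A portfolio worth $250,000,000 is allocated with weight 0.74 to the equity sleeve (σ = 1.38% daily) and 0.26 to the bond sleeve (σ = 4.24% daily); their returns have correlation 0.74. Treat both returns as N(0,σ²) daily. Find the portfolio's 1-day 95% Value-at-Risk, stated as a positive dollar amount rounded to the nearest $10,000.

$8,150,000

σ_p² = 0.74²·1.38² + 0.26²·4.24² + 2·0.74·0.74·0.26·1.38·4.24 = 3.9243 (%²).
σ_p = √3.9243 = 1.981%.
At 95%, z = 1.645.
VaR = 1.645 × 1.981% = 3.259%; on $250,000,000 that is $8,147,500.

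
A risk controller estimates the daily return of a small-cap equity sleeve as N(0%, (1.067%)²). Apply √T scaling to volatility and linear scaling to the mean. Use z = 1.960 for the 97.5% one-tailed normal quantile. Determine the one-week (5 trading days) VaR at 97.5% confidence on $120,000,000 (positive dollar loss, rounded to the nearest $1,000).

$5,612,000

σ_{5d} = 1.067% × √5 = 2.386%.
VaR = 1.960 × 2.386% = 4.677%.
On $120,000,000: 0.04677 × $120,000,000 = $5,612,400.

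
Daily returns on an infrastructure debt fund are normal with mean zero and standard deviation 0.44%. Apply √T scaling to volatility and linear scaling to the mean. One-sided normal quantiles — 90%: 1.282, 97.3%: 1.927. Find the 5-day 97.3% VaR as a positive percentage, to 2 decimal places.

1.90%

σ_{5d} = 0.44% × √5 = 0.984%.
VaR = 1.927 × 0.984% = 1.896%.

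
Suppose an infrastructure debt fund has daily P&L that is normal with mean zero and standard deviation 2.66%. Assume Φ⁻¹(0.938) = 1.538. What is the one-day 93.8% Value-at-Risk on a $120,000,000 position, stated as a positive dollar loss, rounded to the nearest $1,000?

$4,909,000

VaR = z·σ = 1.538 × 2.66% = 4.091%.
On $120,000,000: 0.04091 × $120,000,000 = $4,909,200.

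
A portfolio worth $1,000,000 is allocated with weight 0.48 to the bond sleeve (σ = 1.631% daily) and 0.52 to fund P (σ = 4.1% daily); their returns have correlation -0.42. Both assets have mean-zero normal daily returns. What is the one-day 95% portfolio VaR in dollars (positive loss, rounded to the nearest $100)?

$31,900

σ_p² = 0.48²·1.631² + 0.52²·4.1² + 2·-0.42·0.48·0.52·1.631·4.1 = 3.7563 (%²).
σ_p = √3.7563 = 1.938%.
At 95%, z = 1.645.
VaR = 1.645 × 1.938% = 3.188%; on $1,000,000 that is $31,880.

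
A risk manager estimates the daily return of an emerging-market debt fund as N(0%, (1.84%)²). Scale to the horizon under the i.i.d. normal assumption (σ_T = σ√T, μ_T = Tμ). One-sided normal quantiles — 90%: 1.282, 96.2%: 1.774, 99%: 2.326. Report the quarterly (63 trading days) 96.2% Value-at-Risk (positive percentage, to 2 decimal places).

σ_{63d} = 1.84% × √63 = 14.605%.
VaR = 1.774 × 14.605% = 25.909%.

25.91%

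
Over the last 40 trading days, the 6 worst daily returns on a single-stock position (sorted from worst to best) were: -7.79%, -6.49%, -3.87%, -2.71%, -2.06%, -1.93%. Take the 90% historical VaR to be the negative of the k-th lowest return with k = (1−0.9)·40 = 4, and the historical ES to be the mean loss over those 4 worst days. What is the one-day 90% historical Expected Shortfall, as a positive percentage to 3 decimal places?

5.215%

The 4 worst returns sum to -20.86%.
ES = −(-20.86%) / 4 = 5.215%.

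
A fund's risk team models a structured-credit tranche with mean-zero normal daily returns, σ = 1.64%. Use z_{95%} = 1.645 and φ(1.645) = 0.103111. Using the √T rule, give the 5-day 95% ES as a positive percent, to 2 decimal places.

σ_{5d} = 1.64% × √5 = 3.667%.
ES multiplier = φ(z)/(1−α) = 0.103111/0.05 = 2.062.
ES = 3.667% × 2.062 = 7.561%.

7.56%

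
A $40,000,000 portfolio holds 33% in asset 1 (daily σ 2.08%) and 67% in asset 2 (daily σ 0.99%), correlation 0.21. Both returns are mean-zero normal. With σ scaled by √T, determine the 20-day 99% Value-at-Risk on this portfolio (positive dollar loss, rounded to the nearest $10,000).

$4,370,000

σ_p = √(0.33²·2.08² + 0.67²·0.99² + 2·0.21·0.33·0.67·2.08·0.99) = 1.050%.
σ_{20d} = 1.050% × √20 = 4.696%.
z(99%) = 2.326.
VaR = 2.326 × 4.696% = 10.923%; on $40,000,000 that is $4,369,200.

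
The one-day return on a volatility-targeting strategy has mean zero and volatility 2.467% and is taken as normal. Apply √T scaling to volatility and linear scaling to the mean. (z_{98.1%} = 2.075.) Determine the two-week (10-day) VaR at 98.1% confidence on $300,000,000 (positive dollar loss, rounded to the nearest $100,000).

σ_{10d} = 2.467% × √10 = 7.801%.
VaR = 2.075 × 7.801% = 16.187%.
On $300,000,000: 0.16187 × $300,000,000 = $48,561,000.

$48,600,000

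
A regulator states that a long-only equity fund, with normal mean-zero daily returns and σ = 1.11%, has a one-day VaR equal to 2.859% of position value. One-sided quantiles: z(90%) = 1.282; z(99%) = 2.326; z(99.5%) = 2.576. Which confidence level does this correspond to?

Implied z = VaR/σ = 2.859 / 1.11 = 2.576.
This matches z(99.5%) = 2.576.

99.5%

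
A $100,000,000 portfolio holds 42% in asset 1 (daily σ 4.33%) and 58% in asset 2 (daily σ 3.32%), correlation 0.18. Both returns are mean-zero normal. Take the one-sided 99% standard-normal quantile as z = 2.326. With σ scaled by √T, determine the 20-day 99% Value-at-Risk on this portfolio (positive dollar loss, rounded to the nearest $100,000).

$29,900,000

σ_p = √(0.42²·4.33² + 0.58²·3.32² + 2·0.18·0.42·0.58·4.33·3.32) = 2.877%.
σ_{20d} = 2.877% × √20 = 12.866%.
VaR = 2.326 × 12.866% = 29.926%; on $100,000,000 that is $29,926,000.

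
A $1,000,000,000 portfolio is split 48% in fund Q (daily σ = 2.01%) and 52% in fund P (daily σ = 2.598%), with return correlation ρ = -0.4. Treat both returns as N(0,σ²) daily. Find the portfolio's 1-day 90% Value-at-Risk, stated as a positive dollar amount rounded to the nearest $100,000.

$16,800,000

σ_p² = 0.48²·2.01² + 0.52²·2.598² + 2·-0.4·0.48·0.52·2.01·2.598 = 1.7132 (%²).
σ_p = √1.7132 = 1.309%.
At 90%, z = 1.282.
VaR = 1.282 × 1.309% = 1.678%; on $1,000,000,000 that is $16,780,000.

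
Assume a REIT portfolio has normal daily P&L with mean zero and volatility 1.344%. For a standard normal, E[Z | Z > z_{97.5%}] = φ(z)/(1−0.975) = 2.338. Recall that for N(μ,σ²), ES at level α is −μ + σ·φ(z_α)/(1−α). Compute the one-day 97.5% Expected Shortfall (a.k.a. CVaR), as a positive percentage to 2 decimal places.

ES = 1.344% × 2.338 = 3.142%.

3.14%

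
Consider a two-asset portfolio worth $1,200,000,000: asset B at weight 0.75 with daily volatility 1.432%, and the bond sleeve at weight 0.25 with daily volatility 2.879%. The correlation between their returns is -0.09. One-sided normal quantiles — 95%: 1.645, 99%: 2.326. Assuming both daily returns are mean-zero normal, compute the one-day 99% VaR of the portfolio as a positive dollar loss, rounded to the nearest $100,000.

σ_p² = 0.75²·1.432² + 0.25²·2.879² + 2·-0.09·0.75·0.25·1.432·2.879 = 1.5324 (%²).
σ_p = √1.5324 = 1.238%.
VaR = 2.326 × 1.238% = 2.880%; on $1,200,000,000 that is $34,560,000.

$34,600,000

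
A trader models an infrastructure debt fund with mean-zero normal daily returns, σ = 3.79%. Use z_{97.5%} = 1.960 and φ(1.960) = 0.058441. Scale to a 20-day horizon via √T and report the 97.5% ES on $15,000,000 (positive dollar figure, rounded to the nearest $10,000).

σ_{20d} = 3.79% × √20 = 16.949%.
ES multiplier = φ(z)/(1−α) = 0.058441/0.025 = 2.338.
ES = 16.949% × 2.338 = 39.627%; on $15,000,000: $5,944,050.

$5,940,000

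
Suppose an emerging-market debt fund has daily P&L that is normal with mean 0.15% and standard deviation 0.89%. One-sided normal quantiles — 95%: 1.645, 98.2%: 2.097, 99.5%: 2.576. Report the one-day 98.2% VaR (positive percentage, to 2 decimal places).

1.72%

VaR = −μ + z·σ = −(0.15%) + 2.097 × 0.89% = 1.716%.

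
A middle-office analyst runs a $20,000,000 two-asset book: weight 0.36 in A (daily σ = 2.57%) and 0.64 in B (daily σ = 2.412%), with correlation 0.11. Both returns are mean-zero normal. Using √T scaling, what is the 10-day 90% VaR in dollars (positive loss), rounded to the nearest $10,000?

σ_p = √(0.36²·2.57² + 0.64²·2.412² + 2·0.11·0.36·0.64·2.57·2.412) = 1.885%.
σ_{10d} = 1.885% × √10 = 5.961%.
z(90%) = 1.282.
VaR = 1.282 × 5.961% = 7.642%; on $20,000,000 that is $1,528,400.

$1,530,000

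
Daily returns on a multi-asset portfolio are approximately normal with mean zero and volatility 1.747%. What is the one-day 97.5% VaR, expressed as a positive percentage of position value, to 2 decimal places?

3.42%

At 97.5% one-sided, z = 1.960.
VaR = z·σ = 1.960 × 1.747% = 3.424%.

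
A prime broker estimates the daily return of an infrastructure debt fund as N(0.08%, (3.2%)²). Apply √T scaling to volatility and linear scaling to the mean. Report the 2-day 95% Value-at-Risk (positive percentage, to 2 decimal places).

At 95%, z = 1.645.
σ_{2d} = 3.2% × √2 = 4.525%; μ_{2d} = 2 × 0.08% = 0.160%.
VaR = −(0.160%) + 1.645 × 4.525% = 7.284%.

7.28%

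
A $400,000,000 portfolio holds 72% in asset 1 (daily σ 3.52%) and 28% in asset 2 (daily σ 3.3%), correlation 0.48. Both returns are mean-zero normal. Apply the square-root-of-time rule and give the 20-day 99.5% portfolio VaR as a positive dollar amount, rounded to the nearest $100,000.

$142,200,000

σ_p = √(0.72²·3.52² + 0.28²·3.3² + 2·0.48·0.72·0.28·3.52·3.3) = 3.086%.
σ_{20d} = 3.086% × √20 = 13.801%.
z(99.5%) = 2.576.
VaR = 2.576 × 13.801% = 35.551%; on $400,000,000 that is $142,204,000.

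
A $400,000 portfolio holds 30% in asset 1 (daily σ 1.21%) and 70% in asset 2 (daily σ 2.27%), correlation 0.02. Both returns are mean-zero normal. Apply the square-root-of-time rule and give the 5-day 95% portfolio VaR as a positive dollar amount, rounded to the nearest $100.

σ_p = √(0.3²·1.21² + 0.7²·2.27² + 2·0.02·0.3·0.7·1.21·2.27) = 1.637%.
σ_{5d} = 1.637% × √5 = 3.660%.
z(95%) = 1.645.
VaR = 1.645 × 3.660% = 6.021%; on $400,000 that is $24,084.

$24,100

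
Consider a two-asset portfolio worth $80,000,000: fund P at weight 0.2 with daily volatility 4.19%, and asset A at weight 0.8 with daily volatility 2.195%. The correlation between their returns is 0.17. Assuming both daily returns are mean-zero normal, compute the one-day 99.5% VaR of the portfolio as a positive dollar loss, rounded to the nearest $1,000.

$4,266,000

σ_p² = 0.2²·4.19² + 0.8²·2.195² + 2·0.17·0.2·0.8·4.19·2.195 = 4.2861 (%²).
σ_p = √4.2861 = 2.070%.
At 99.5%, z = 2.576.
VaR = 2.576 × 2.070% = 5.332%; on $80,000,000 that is $4,265,600.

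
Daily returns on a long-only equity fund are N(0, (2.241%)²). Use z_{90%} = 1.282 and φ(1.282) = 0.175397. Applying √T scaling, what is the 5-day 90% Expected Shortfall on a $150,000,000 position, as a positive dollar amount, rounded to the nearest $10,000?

σ_{5d} = 2.241% × √5 = 5.011%.
ES multiplier = φ(z)/(1−α) = 0.175397/0.1 = 1.754.
ES = 5.011% × 1.754 = 8.789%; on $150,000,000: $13,183,500.

$13,180,000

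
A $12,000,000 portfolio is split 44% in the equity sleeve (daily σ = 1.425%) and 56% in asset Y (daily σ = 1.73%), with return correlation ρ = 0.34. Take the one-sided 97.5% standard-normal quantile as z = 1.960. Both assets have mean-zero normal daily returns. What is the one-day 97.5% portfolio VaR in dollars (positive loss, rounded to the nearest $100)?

σ_p² = 0.44²·1.425² + 0.56²·1.73² + 2·0.34·0.44·0.56·1.425·1.73 = 1.7448 (%²).
σ_p = √1.7448 = 1.321%.
VaR = 1.960 × 1.321% = 2.589%; on $12,000,000 that is $310,680.

$310,700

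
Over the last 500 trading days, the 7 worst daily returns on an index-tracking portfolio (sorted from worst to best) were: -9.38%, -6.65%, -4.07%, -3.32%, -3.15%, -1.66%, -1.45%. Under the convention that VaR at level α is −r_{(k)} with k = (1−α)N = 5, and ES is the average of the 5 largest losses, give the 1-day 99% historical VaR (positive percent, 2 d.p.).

3.15%

k = 5; the 5th lowest return is -3.15%, so VaR = 3.15%.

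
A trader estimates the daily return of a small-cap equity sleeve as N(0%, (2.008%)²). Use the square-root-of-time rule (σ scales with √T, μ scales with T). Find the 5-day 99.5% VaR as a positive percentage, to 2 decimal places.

At 99.5%, z = 2.576.
σ_{5d} = 2.008% × √5 = 4.490%.
VaR = 2.576 × 4.490% = 11.566%.

11.57%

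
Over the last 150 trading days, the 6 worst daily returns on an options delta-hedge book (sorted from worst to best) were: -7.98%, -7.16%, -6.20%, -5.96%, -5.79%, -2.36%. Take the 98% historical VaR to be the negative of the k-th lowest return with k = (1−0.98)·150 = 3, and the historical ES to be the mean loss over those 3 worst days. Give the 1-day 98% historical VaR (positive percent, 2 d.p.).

k = 3; the 3rd lowest return is -6.20%, so VaR = 6.20%.

6.20%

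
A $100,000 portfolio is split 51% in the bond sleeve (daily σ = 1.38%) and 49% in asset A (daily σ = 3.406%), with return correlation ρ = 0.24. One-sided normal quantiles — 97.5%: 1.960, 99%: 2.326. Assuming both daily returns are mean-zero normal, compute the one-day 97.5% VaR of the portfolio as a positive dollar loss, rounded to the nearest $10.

$3,840

σ_p² = 0.51²·1.38² + 0.49²·3.406² + 2·0.24·0.51·0.49·1.38·3.406 = 3.8445 (%²).
σ_p = √3.8445 = 1.961%.
VaR = 1.960 × 1.961% = 3.844%; on $100,000 that is $3,844.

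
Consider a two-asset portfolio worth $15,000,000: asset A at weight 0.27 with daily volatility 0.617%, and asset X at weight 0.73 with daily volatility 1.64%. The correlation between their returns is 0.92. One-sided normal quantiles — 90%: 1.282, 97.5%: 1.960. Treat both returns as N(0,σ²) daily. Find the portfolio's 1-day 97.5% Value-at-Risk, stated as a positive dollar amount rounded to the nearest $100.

$397,500

σ_p² = 0.27²·0.617² + 0.73²·1.64² + 2·0.92·0.27·0.73·0.617·1.64 = 1.8280 (%²).
σ_p = √1.8280 = 1.352%.
VaR = 1.960 × 1.352% = 2.650%; on $15,000,000 that is $397,500.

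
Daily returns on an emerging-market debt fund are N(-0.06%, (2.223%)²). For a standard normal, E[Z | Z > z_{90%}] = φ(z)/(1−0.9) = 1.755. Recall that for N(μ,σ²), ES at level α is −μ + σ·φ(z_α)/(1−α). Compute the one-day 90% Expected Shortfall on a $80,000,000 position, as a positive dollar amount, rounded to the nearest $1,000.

ES = −(-0.06%) + 2.223% × 1.755 = 3.961%.
On $80,000,000: 0.03961 × $80,000,000 = $3,168,800.

$3,169,000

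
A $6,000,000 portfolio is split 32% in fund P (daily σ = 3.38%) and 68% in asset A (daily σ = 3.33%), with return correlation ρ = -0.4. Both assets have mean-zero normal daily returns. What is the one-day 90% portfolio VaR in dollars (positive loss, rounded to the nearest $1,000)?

$160,000

σ_p² = 0.32²·3.38² + 0.68²·3.33² + 2·-0.4·0.32·0.68·3.38·3.33 = 4.3380 (%²).
σ_p = √4.3380 = 2.083%.
At 90%, z = 1.282.
VaR = 1.282 × 2.083% = 2.670%; on $6,000,000 that is $160,200.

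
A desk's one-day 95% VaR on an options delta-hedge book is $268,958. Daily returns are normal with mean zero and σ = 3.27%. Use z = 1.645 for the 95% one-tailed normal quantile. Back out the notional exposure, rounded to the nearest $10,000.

VaR as a fraction of value: z·σ = 1.645 × 3.27% = 5.37915%.
Position = $268,958 / 0.0537915 = $5,000,009.

$5,000,000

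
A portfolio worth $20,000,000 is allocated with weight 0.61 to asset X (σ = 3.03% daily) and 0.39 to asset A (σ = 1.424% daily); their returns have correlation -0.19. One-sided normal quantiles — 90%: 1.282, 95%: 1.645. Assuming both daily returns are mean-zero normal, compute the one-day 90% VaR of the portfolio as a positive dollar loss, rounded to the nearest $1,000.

σ_p² = 0.61²·3.03² + 0.39²·1.424² + 2·-0.19·0.61·0.39·3.03·1.424 = 3.3346 (%²).
σ_p = √3.3346 = 1.826%.
VaR = 1.282 × 1.826% = 2.341%; on $20,000,000 that is $468,200.

$468,000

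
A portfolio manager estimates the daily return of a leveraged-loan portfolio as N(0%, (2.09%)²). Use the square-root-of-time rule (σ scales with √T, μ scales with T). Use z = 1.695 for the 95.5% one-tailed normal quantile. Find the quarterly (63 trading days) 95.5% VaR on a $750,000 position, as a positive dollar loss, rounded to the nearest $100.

σ_{63d} = 2.09% × √63 = 16.589%.
VaR = 1.695 × 16.589% = 28.118%.
On $750,000: 0.28118 × $750,000 = $210,885.

$210,900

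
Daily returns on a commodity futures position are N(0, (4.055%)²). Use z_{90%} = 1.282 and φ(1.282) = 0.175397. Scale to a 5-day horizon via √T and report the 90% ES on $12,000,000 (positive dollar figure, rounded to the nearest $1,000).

σ_{5d} = 4.055% × √5 = 9.067%.
ES multiplier = φ(z)/(1−α) = 0.175397/0.1 = 1.754.
ES = 9.067% × 1.754 = 15.904%; on $12,000,000: $1,908,480.

$1,908,000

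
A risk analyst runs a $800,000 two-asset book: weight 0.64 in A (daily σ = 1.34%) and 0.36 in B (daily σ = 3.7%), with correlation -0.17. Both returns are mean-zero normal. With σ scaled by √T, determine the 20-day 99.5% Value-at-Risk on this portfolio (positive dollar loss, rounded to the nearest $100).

σ_p = √(0.64²·1.34² + 0.36²·3.7² + 2·-0.17·0.64·0.36·1.34·3.7) = 1.456%.
σ_{20d} = 1.456% × √20 = 6.511%.
z(99.5%) = 2.576.
VaR = 2.576 × 6.511% = 16.772%; on $800,000 that is $134,176.

$134,200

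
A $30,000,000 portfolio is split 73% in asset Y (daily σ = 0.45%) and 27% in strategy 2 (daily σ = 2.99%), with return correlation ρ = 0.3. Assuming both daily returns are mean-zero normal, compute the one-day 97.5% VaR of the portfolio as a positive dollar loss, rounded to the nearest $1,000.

$564,000

σ_p² = 0.73²·0.45² + 0.27²·2.99² + 2·0.3·0.73·0.27·0.45·2.99 = 0.9188 (%²).
σ_p = √0.9188 = 0.959%.
At 97.5%, z = 1.960.
VaR = 1.960 × 0.959% = 1.880%; on $30,000,000 that is $564,000.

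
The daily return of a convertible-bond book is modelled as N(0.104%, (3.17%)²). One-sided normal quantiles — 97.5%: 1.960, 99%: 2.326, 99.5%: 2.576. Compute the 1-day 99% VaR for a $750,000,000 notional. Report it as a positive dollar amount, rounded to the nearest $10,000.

$54,520,000

VaR = −μ + z·σ = −(0.104%) + 2.326 × 3.17% = 7.269%.
On $750,000,000: 0.07269 × $750,000,000 = $54,517,500.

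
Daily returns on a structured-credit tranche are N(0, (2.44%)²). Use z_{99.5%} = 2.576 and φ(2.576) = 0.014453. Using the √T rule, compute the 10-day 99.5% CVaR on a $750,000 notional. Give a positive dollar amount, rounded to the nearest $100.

$167,300

σ_{10d} = 2.44% × √10 = 7.716%.
ES multiplier = φ(z)/(1−α) = 0.014453/0.005 = 2.891.
ES = 7.716% × 2.891 = 22.307%; on $750,000: $167,302.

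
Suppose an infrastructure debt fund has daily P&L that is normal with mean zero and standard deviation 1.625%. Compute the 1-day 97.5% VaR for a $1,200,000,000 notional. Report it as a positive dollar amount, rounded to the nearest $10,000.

$38,220,000

At 97.5% one-sided, z = 1.960.
VaR = z·σ = 1.960 × 1.625% = 3.185%.
On $1,200,000,000: 0.03185 × $1,200,000,000 = $38,220,000.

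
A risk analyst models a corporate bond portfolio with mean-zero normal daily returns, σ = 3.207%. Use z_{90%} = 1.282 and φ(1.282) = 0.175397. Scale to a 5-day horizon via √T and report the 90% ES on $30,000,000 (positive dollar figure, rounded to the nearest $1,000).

$3,773,000

σ_{5d} = 3.207% × √5 = 7.171%.
ES multiplier = φ(z)/(1−α) = 0.175397/0.1 = 1.754.
ES = 7.171% × 1.754 = 12.578%; on $30,000,000: $3,773,400.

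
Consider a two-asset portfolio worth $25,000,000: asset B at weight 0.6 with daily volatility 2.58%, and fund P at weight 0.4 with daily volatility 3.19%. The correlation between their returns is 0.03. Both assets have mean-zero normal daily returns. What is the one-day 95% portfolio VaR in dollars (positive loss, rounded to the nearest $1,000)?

$837,000

σ_p² = 0.6²·2.58² + 0.4²·3.19² + 2·0.03·0.6·0.4·2.58·3.19 = 4.1430 (%²).
σ_p = √4.1430 = 2.035%.
At 95%, z = 1.645.
VaR = 1.645 × 2.035% = 3.348%; on $25,000,000 that is $837,000.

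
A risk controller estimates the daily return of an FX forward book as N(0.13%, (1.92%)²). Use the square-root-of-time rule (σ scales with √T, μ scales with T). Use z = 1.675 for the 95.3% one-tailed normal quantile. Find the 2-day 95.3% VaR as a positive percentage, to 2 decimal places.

4.29%

σ_{2d} = 1.92% × √2 = 2.715%; μ_{2d} = 2 × 0.13% = 0.260%.
VaR = −(0.260%) + 1.675 × 2.715% = 4.288%.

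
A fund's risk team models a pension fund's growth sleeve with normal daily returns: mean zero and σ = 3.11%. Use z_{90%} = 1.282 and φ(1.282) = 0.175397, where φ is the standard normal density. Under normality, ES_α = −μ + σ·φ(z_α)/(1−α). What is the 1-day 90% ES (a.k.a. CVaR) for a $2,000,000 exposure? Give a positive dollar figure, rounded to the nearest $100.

Tail multiplier: φ(z)/(1−α) = 0.175397 / 0.1 = 1.754.
ES = 3.11% × 1.754 = 5.455%.
On $2,000,000: 0.05455 × $2,000,000 = $109,100.

$109,100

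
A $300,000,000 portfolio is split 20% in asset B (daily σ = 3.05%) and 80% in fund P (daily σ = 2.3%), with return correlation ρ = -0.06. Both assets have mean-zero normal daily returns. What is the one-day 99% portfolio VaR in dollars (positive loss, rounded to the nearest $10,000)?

σ_p² = 0.2²·3.05² + 0.8²·2.3² + 2·-0.06·0.2·0.8·3.05·2.3 = 3.6230 (%²).
σ_p = √3.6230 = 1.903%.
At 99%, z = 2.326.
VaR = 2.326 × 1.903% = 4.426%; on $300,000,000 that is $13,278,000.

$13,280,000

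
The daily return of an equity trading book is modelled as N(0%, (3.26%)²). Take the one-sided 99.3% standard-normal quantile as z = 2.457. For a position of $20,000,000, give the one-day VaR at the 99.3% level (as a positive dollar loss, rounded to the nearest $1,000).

$1,602,000

VaR = z·σ = 2.457 × 3.26% = 8.010%.
On $20,000,000: 0.08010 × $20,000,000 = $1,602,000.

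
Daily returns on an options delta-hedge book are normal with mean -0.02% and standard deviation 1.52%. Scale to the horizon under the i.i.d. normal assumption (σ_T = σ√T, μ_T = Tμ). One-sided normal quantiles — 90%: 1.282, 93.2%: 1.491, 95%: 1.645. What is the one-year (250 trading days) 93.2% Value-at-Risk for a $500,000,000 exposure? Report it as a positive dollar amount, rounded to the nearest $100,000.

$204,200,000

σ_{250d} = 1.52% × √250 = 24.033%; μ_{250d} = 250 × -0.02% = -5.000%.
VaR = −(-5.000%) + 1.491 × 24.033% = 40.833%.
On $500,000,000: 0.40833 × $500,000,000 = $204,165,000.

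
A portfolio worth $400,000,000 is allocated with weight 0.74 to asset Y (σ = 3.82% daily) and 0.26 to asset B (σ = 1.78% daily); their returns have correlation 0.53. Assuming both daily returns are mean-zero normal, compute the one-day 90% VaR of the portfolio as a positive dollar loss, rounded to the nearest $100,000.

σ_p² = 0.74²·3.82² + 0.26²·1.78² + 2·0.53·0.74·0.26·3.82·1.78 = 9.5917 (%²).
σ_p = √9.5917 = 3.097%.
At 90%, z = 1.282.
VaR = 1.282 × 3.097% = 3.970%; on $400,000,000 that is $15,880,000.

$15,900,000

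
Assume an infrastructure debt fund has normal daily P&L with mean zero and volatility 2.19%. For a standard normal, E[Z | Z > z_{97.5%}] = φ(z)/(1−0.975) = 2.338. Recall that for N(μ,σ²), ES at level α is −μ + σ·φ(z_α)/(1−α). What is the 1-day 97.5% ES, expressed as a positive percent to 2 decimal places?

5.12%

ES = 2.19% × 2.338 = 5.120%.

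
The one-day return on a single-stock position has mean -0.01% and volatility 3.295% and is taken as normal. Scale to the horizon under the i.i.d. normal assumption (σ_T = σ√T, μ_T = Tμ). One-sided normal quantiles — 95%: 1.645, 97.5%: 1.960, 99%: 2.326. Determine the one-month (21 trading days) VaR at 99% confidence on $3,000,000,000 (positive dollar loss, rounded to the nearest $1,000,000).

σ_{21d} = 3.295% × √21 = 15.100%; μ_{21d} = 21 × -0.01% = -0.210%.
VaR = −(-0.210%) + 2.326 × 15.100% = 35.333%.
On $3,000,000,000: 0.35333 × $3,000,000,000 = $1,059,990,000.

$1,060,000,000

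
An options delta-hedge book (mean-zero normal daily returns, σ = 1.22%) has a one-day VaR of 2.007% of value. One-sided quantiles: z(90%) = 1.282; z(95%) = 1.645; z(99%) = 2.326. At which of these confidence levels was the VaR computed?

95%

Implied z = VaR/σ = 2.007 / 1.22 = 1.645.
This matches z(95%) = 1.645.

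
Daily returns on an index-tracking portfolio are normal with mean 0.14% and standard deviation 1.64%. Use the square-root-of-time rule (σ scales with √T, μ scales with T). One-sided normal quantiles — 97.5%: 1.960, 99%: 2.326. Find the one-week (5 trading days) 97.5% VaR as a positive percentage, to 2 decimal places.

σ_{5d} = 1.64% × √5 = 3.667%; μ_{5d} = 5 × 0.14% = 0.700%.
VaR = −(0.700%) + 1.960 × 3.667% = 6.487%.

6.49%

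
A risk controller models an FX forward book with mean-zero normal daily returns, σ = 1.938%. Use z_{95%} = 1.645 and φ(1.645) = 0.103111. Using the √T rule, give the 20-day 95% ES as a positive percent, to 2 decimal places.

17.87%

σ_{20d} = 1.938% × √20 = 8.667%.
ES multiplier = φ(z)/(1−α) = 0.103111/0.05 = 2.062.
ES = 8.667% × 2.062 = 17.871%.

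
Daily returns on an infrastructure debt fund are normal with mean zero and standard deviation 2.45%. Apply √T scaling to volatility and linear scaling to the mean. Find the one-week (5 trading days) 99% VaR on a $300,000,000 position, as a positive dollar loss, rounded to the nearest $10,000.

$38,230,000

At 99%, z = 2.326.
σ_{5d} = 2.45% × √5 = 5.478%.
VaR = 2.326 × 5.478% = 12.742%.
On $300,000,000: 0.12742 × $300,000,000 = $38,226,000.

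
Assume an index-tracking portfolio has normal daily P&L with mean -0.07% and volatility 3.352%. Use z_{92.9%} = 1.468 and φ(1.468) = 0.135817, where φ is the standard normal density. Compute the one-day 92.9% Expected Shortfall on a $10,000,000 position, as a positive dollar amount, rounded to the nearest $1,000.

Tail multiplier: φ(z)/(1−α) = 0.135817 / 0.071 = 1.913.
ES = −(-0.07%) + 3.352% × 1.913 = 6.482%.
On $10,000,000: 0.06482 × $10,000,000 = $648,200.

$648,000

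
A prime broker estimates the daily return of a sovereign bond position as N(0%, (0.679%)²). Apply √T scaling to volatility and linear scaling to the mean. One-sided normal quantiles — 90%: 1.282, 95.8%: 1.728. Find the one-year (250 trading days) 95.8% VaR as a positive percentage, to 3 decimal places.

σ_{250d} = 0.679% × √250 = 10.736%.
VaR = 1.728 × 10.736% = 18.552%.

18.552%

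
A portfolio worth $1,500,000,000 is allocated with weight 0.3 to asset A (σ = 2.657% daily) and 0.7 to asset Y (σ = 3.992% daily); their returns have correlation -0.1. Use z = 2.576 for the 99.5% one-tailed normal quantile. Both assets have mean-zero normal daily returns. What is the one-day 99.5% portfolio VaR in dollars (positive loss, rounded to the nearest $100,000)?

σ_p² = 0.3²·2.657² + 0.7²·3.992² + 2·-0.1·0.3·0.7·2.657·3.992 = 7.9986 (%²).
σ_p = √7.9986 = 2.828%.
VaR = 2.576 × 2.828% = 7.285%; on $1,500,000,000 that is $109,275,000.

$109,300,000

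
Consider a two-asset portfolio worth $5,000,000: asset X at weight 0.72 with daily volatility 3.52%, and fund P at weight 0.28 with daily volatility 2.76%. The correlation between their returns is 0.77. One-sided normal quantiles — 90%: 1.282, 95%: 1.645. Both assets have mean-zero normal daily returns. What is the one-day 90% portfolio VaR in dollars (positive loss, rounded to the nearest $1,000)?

$203,000

σ_p² = 0.72²·3.52² + 0.28²·2.76² + 2·0.77·0.72·0.28·3.52·2.76 = 10.0366 (%²).
σ_p = √10.0366 = 3.168%.
VaR = 1.282 × 3.168% = 4.061%; on $5,000,000 that is $203,050.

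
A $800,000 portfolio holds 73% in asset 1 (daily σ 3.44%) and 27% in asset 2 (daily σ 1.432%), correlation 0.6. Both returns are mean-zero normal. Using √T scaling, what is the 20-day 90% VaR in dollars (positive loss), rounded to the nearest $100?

$126,600

σ_p = √(0.73²·3.44² + 0.27²·1.432² + 2·0.6·0.73·0.27·3.44·1.432) = 2.761%.
σ_{20d} = 2.761% × √20 = 12.348%.
z(90%) = 1.282.
VaR = 1.282 × 12.348% = 15.830%; on $800,000 that is $126,640.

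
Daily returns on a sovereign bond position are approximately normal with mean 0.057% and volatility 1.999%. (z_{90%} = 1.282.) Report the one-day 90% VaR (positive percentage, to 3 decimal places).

2.506%

VaR = −μ + z·σ = −(0.057%) + 1.282 × 1.999% = 2.506%.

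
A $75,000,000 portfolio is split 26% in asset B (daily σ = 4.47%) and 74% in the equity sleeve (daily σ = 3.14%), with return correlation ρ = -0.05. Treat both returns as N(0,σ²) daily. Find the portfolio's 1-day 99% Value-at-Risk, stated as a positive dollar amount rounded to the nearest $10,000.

σ_p² = 0.26²·4.47² + 0.74²·3.14² + 2·-0.05·0.26·0.74·4.47·3.14 = 6.4798 (%²).
σ_p = √6.4798 = 2.546%.
At 99%, z = 2.326.
VaR = 2.326 × 2.546% = 5.922%; on $75,000,000 that is $4,441,500.

$4,440,000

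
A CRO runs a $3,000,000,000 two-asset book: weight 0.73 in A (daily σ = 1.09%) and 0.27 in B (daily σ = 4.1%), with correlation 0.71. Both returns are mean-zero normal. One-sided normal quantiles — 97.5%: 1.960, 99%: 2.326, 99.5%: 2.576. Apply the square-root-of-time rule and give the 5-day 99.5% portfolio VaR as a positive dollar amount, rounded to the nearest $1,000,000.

σ_p = √(0.73²·1.09² + 0.27²·4.1² + 2·0.71·0.73·0.27·1.09·4.1) = 1.763%.
σ_{5d} = 1.763% × √5 = 3.942%.
VaR = 2.576 × 3.942% = 10.155%; on $3,000,000,000 that is $304,650,000.

$305,000,000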